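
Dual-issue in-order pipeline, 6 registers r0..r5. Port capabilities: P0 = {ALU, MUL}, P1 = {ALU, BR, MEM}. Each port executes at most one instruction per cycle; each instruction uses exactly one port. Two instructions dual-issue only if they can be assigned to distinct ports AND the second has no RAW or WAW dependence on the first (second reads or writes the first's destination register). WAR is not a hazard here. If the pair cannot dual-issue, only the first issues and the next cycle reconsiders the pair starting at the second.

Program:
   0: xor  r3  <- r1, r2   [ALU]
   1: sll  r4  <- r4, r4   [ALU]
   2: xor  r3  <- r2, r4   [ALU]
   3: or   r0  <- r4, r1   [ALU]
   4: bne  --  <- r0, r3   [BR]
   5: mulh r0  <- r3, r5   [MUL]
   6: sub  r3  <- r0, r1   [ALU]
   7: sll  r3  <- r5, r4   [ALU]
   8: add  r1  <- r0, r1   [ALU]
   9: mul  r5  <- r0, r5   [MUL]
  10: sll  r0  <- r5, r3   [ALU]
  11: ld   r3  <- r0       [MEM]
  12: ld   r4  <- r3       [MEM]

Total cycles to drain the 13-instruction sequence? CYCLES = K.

0. xor.ALU+sll.ALU @i0/i1  | 2-wide
1. xor.ALU+or.ALU @i2/i3  | 2-wide
2. bne.BR+mulh.MUL @i4/i5  | 2-wide
3. sub.ALU @i6  | WAW r3
4. sll.ALU+add.ALU @i7/i8  | 2-wide
5. mul.MUL @i9  | RAW r5
6. sll.ALU @i10  | RAW r0
7. ld.MEM @i11  | no-port MEM/MEM
8. ld.MEM @i12  | tail

CYCLES = 9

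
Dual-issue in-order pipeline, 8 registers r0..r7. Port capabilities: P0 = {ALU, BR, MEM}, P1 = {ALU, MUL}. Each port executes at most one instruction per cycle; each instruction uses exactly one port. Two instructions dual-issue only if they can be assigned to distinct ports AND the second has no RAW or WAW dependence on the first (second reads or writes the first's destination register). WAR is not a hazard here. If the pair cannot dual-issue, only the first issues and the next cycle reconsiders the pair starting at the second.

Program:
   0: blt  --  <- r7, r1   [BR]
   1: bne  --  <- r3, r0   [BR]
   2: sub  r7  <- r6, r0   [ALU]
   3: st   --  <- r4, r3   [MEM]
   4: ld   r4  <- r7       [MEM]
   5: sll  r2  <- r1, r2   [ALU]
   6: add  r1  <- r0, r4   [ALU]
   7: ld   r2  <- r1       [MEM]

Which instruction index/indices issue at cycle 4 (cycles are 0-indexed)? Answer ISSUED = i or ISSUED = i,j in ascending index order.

ISSUED = 6

[0] i0  blt.BR  -- no-port BR/BR
[1] i1/i2  bne.BR;sub.ALU  -- 2-wide
[2] i3  st.MEM  -- no-port MEM/MEM
[3] i4/i5  ld.MEM;sll.ALU  -- 2-wide
[4] i6  add.ALU  -- RAW r1
[5] i7  ld.MEM  -- tail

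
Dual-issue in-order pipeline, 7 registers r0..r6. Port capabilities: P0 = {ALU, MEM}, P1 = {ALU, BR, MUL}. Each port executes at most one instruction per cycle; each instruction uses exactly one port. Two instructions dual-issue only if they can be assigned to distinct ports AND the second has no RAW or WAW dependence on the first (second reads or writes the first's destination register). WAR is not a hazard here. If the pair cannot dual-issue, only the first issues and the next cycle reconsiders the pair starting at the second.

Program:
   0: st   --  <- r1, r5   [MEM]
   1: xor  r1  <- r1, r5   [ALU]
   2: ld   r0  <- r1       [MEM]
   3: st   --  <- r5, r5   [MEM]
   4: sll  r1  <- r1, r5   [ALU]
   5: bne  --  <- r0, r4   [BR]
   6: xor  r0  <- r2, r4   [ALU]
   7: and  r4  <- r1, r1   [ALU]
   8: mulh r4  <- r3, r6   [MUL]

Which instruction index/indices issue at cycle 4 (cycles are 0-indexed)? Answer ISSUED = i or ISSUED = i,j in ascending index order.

ISSUED = 7

#0 head=0: st.MEM;xor.ALU i0/i1 pair
#1 head=2: ld.MEM i2 no-port MEM/MEM
#2 head=3: st.MEM;sll.ALU i3/i4 pair
#3 head=5: bne.BR;xor.ALU i5/i6 pair
#4 head=7: and.ALU i7 WAW r4
#5 head=8: mulh.MUL i8 tail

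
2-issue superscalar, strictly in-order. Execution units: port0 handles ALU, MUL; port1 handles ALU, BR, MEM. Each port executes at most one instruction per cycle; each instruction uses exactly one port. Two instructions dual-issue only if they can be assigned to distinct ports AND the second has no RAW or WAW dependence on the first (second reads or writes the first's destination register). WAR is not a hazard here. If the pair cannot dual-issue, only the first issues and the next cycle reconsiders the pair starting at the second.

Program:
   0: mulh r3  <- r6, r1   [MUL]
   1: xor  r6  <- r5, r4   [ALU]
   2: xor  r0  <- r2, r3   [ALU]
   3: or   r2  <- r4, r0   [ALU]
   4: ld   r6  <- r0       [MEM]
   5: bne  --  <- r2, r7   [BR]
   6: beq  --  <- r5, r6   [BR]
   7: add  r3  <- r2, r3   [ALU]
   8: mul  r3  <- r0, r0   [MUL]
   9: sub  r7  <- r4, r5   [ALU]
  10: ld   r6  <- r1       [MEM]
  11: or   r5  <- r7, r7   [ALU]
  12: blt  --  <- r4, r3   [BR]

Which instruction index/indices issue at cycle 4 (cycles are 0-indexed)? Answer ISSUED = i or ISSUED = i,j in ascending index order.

ISSUED = 6,7

c0: i0&i1 mulh;xor  2-wide
c1: i2 xor  RAW r0
c2: i3&i4 or;ld  2-wide
c3: i5 bne  no-port BR/BR
c4: i6&i7 beq;add  2-wide
c5: i8&i9 mul;sub  2-wide
c6: i10&i11 ld;or  2-wide
c7: i12 blt  tail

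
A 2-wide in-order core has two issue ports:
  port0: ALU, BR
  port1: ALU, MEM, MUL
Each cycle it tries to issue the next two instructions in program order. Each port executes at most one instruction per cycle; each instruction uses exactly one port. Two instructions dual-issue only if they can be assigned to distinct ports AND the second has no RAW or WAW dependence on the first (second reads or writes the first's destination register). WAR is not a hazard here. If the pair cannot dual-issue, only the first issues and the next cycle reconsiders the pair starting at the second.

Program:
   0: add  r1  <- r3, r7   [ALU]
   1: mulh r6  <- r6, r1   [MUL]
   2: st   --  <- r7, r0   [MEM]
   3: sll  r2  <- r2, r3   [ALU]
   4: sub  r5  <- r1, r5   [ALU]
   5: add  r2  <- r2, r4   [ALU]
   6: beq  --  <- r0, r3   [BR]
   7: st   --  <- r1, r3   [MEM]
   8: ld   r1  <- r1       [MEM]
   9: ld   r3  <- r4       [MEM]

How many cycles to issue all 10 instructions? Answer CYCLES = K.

[0] i0  add.ALU  -- RAW r1
[1] i1  mulh.MUL  -- no-port MUL/MEM
[2] i2/i3  st.MEM;sll.ALU  -- 2-wide
[3] i4/i5  sub.ALU;add.ALU  -- 2-wide
[4] i6/i7  beq.BR;st.MEM  -- 2-wide
[5] i8  ld.MEM  -- no-port MEM/MEM
[6] i9  ld.MEM  -- tail

CYCLES = 7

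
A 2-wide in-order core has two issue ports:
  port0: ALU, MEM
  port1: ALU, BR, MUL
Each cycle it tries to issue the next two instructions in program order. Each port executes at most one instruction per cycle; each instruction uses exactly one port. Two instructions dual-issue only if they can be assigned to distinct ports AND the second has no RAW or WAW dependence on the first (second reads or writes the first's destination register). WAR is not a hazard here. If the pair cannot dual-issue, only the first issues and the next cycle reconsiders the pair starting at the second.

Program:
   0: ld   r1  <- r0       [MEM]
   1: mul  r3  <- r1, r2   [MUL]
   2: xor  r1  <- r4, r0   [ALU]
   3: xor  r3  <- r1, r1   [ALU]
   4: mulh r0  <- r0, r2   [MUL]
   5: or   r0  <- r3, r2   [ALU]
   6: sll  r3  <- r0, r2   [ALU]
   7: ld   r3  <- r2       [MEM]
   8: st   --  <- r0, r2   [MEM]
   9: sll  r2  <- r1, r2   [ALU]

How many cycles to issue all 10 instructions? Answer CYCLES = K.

CYCLES = 7

c0: i0 ld  RAW r1
c1: i1/i2 mul xor  2-wide
c2: i3/i4 xor mulh  2-wide
c3: i5 or  RAW r0
c4: i6 sll  WAW r3
c5: i7 ld  no-port MEM/MEM
c6: i8/i9 st sll  2-wide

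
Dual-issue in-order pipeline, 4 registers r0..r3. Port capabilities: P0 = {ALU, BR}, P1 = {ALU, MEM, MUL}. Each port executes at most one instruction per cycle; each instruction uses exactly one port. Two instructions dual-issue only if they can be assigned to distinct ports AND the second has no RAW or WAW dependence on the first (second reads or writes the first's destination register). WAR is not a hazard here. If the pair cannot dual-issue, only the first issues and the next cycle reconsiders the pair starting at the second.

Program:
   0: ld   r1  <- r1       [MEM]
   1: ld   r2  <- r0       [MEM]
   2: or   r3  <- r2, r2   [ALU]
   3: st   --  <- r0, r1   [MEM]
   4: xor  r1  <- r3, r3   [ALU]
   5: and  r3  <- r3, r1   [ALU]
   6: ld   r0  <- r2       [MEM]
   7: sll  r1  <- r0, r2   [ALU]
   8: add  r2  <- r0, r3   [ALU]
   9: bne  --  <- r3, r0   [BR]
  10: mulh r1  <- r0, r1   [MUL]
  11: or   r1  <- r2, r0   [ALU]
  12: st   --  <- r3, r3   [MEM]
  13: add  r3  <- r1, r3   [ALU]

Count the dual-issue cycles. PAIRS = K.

PAIRS = 5

#0 head=0: ld i0 no-port MEM/MEM
#1 head=1: ld i1 RAW r2
#2 head=2: or+st i2/i3 pair
#3 head=4: xor i4 RAW r1
#4 head=5: and+ld i5/i6 pair
#5 head=7: sll+add i7/i8 pair
#6 head=9: bne+mulh i9/i10 pair
#7 head=11: or+st i11/i12 pair
#8 head=13: add i13 tail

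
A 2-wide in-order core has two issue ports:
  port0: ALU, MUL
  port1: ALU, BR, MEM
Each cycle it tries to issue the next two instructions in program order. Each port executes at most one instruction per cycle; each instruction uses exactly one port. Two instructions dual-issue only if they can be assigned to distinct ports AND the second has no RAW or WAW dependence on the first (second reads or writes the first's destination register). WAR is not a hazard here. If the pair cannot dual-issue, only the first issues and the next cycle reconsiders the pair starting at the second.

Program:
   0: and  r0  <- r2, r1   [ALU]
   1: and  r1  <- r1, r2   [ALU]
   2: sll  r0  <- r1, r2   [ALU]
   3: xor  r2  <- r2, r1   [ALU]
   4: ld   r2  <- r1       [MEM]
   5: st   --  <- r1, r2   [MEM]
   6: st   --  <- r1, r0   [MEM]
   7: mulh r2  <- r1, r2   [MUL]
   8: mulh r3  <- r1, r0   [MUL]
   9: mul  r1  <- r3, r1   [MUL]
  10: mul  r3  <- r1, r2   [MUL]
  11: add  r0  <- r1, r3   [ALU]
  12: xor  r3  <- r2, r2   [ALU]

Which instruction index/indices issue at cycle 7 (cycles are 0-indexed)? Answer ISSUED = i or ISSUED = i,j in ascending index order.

[0] i0+i1  and.ALU;and.ALU  -- dual
[1] i2+i3  sll.ALU;xor.ALU  -- dual
[2] i4  ld.MEM  -- no-port MEM/MEM
[3] i5  st.MEM  -- no-port MEM/MEM
[4] i6+i7  st.MEM;mulh.MUL  -- dual
[5] i8  mulh.MUL  -- no-port MUL/MUL
[6] i9  mul.MUL  -- no-port MUL/MUL
[7] i10  mul.MUL  -- RAW r3
[8] i11+i12  add.ALU;xor.ALU  -- dual

ISSUED = 10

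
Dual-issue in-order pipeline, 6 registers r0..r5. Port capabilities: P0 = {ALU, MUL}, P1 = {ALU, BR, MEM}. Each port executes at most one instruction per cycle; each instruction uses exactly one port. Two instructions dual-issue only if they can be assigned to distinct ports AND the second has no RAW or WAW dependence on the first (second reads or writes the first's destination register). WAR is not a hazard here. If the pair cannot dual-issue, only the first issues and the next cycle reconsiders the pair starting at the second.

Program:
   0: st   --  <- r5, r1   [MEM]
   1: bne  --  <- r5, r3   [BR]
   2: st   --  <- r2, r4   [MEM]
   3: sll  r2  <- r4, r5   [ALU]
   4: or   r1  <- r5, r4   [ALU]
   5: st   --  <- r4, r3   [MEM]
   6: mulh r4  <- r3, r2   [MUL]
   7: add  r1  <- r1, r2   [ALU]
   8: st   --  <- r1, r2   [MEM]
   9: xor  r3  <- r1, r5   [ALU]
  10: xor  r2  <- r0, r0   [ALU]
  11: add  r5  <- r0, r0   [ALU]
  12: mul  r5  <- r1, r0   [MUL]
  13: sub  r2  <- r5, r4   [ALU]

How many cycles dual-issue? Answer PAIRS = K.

[0] i0  st.MEM  -- no-port MEM/BR
[1] i1  bne.BR  -- no-port BR/MEM
[2] i2+i3  st.MEM;sll.ALU  -- dual
[3] i4+i5  or.ALU;st.MEM  -- dual
[4] i6+i7  mulh.MUL;add.ALU  -- dual
[5] i8+i9  st.MEM;xor.ALU  -- dual
[6] i10+i11  xor.ALU;add.ALU  -- dual
[7] i12  mul.MUL  -- RAW r5
[8] i13  sub.ALU  -- tail

PAIRS = 5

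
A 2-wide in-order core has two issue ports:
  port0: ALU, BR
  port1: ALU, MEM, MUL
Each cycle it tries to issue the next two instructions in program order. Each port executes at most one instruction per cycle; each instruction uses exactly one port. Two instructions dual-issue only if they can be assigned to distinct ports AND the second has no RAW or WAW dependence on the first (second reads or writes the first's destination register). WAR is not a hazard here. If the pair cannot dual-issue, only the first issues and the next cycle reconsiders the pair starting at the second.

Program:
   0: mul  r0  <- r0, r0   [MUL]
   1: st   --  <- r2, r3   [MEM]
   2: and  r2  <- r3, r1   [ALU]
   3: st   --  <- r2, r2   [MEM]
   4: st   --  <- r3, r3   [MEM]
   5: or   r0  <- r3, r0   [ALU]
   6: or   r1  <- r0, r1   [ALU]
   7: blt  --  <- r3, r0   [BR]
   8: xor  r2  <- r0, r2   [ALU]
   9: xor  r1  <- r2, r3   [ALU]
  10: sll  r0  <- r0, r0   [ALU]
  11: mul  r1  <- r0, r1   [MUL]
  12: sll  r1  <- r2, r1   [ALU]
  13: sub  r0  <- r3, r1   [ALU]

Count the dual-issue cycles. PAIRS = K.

[0] i0  mul.MUL  -- no-port MUL/MEM
[1] i1&i2  st.MEM;and.ALU  -- 2-wide
[2] i3  st.MEM  -- no-port MEM/MEM
[3] i4&i5  st.MEM;or.ALU  -- 2-wide
[4] i6&i7  or.ALU;blt.BR  -- 2-wide
[5] i8  xor.ALU  -- RAW r2
[6] i9&i10  xor.ALU;sll.ALU  -- 2-wide
[7] i11  mul.MUL  -- RAW+WAW r1
[8] i12  sll.ALU  -- RAW r1
[9] i13  sub.ALU  -- tail

PAIRS = 4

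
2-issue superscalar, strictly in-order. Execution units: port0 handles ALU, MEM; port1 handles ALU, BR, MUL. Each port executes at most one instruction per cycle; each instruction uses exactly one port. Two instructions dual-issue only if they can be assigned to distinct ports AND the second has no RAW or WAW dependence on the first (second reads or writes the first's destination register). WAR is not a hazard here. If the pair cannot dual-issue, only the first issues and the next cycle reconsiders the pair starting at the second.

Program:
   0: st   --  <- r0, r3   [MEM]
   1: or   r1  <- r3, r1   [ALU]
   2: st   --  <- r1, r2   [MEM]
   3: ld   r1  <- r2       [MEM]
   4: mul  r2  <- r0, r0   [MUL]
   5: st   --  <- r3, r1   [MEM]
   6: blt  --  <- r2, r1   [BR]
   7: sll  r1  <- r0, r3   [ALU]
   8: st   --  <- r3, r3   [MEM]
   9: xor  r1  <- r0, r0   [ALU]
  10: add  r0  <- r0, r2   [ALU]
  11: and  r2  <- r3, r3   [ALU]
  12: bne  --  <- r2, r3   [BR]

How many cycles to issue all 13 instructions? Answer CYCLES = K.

t=0 i0,i1:st.MEM;or.ALU ; 2-wide
t=1 i2:st.MEM ; no-port MEM/MEM
t=2 i3,i4:ld.MEM;mul.MUL ; 2-wide
t=3 i5,i6:st.MEM;blt.BR ; 2-wide
t=4 i7,i8:sll.ALU;st.MEM ; 2-wide
t=5 i9,i10:xor.ALU;add.ALU ; 2-wide
t=6 i11:and.ALU ; RAW r2
t=7 i12:bne.BR ; tail

CYCLES = 8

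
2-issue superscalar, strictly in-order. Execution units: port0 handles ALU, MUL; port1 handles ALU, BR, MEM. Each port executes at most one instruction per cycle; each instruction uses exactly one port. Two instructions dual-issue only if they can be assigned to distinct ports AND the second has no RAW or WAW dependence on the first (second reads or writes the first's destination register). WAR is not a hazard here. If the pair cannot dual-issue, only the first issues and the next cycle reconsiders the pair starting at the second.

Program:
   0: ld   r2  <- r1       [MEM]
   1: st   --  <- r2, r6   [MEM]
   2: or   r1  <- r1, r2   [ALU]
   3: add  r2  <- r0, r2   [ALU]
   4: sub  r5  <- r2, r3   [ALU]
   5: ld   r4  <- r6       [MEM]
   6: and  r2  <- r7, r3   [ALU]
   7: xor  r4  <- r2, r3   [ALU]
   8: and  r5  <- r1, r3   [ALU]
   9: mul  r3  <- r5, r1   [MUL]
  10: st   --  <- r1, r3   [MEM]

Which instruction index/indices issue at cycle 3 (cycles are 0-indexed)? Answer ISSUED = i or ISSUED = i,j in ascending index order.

ISSUED = 4,5

  cy0 -> i0 (ld.MEM) no-port MEM/MEM
  cy1 -> i1+i2 (st.MEM;or.ALU) 2-wide
  cy2 -> i3 (add.ALU) RAW r2
  cy3 -> i4+i5 (sub.ALU;ld.MEM) 2-wide
  cy4 -> i6 (and.ALU) RAW r2
  cy5 -> i7+i8 (xor.ALU;and.ALU) 2-wide
  cy6 -> i9 (mul.MUL) RAW r3
  cy7 -> i10 (st.MEM) tail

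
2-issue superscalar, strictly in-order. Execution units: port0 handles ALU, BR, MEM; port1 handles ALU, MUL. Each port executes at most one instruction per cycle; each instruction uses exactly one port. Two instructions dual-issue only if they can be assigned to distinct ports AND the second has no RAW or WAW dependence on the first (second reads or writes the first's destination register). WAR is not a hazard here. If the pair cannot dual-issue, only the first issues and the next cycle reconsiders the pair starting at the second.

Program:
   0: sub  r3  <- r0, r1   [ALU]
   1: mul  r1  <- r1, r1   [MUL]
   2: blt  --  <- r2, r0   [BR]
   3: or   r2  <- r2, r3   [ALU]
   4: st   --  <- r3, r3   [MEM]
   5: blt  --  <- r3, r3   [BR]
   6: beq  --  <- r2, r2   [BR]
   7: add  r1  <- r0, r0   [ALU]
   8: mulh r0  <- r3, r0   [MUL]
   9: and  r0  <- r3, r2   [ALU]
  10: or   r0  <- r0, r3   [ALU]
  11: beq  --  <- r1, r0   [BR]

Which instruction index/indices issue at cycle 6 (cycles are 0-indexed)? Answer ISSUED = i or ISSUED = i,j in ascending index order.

ISSUED = 9

t=0 i0/i1:sub.ALU mul.MUL ; dual
t=1 i2/i3:blt.BR or.ALU ; dual
t=2 i4:st.MEM ; no-port MEM/BR
t=3 i5:blt.BR ; no-port BR/BR
t=4 i6/i7:beq.BR add.ALU ; dual
t=5 i8:mulh.MUL ; WAW r0
t=6 i9:and.ALU ; RAW+WAW r0
t=7 i10:or.ALU ; RAW r0
t=8 i11:beq.BR ; tail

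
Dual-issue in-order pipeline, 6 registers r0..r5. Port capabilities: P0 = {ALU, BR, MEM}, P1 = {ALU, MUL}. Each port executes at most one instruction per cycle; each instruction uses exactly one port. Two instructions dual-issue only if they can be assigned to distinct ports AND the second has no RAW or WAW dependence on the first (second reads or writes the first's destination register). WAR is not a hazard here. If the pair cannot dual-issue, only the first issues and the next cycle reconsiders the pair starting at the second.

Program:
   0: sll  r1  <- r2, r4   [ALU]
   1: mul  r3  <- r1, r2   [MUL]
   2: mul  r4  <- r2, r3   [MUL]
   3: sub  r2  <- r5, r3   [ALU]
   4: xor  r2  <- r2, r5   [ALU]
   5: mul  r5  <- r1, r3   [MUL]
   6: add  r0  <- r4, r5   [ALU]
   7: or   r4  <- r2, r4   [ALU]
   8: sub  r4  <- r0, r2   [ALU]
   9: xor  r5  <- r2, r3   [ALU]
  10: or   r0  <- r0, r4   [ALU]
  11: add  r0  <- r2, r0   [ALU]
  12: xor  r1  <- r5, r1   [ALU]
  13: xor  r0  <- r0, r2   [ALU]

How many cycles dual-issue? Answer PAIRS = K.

PAIRS = 5

  cy0 -> i0 (sll.ALU) RAW r1
  cy1 -> i1 (mul.MUL) no-port MUL/MUL
  cy2 -> i2/i3 (mul.MUL sub.ALU) pair
  cy3 -> i4/i5 (xor.ALU mul.MUL) pair
  cy4 -> i6/i7 (add.ALU or.ALU) pair
  cy5 -> i8/i9 (sub.ALU xor.ALU) pair
  cy6 -> i10 (or.ALU) RAW+WAW r0
  cy7 -> i11/i12 (add.ALU xor.ALU) pair
  cy8 -> i13 (xor.ALU) tail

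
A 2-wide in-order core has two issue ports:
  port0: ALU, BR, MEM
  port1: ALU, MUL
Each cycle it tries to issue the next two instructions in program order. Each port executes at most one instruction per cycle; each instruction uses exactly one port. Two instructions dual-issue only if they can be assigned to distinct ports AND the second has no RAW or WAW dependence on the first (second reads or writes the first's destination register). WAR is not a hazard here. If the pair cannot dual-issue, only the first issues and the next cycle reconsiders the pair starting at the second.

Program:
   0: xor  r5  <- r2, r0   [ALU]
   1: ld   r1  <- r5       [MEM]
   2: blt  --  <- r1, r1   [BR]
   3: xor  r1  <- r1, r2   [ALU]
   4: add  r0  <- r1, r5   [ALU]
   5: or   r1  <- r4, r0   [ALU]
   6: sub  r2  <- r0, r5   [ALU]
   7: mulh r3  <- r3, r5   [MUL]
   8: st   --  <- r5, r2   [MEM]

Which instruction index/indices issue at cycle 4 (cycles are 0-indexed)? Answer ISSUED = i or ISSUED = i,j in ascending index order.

0. xor.ALU @i0  | RAW r5
1. ld.MEM @i1  | no-port MEM/BR
2. blt.BR/xor.ALU @i2,i3  | dual
3. add.ALU @i4  | RAW r0
4. or.ALU/sub.ALU @i5,i6  | dual
5. mulh.MUL/st.MEM @i7,i8  | dual

ISSUED = 5,6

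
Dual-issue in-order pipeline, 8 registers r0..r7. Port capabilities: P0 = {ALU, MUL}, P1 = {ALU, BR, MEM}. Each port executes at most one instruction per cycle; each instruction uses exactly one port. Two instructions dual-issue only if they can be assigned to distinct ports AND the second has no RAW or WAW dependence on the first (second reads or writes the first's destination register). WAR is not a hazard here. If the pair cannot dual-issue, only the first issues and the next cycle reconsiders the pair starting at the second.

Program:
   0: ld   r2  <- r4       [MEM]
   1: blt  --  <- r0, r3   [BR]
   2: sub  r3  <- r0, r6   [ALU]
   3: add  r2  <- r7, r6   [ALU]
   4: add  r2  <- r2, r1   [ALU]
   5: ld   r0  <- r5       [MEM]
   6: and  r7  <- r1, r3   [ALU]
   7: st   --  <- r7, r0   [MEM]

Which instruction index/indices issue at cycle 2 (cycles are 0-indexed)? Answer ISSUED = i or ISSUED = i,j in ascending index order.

0. ld @i0  | no-port MEM/BR
1. blt;sub @i1+i2  | pair
2. add @i3  | RAW+WAW r2
3. add;ld @i4+i5  | pair
4. and @i6  | RAW r7
5. st @i7  | tail

ISSUED = 3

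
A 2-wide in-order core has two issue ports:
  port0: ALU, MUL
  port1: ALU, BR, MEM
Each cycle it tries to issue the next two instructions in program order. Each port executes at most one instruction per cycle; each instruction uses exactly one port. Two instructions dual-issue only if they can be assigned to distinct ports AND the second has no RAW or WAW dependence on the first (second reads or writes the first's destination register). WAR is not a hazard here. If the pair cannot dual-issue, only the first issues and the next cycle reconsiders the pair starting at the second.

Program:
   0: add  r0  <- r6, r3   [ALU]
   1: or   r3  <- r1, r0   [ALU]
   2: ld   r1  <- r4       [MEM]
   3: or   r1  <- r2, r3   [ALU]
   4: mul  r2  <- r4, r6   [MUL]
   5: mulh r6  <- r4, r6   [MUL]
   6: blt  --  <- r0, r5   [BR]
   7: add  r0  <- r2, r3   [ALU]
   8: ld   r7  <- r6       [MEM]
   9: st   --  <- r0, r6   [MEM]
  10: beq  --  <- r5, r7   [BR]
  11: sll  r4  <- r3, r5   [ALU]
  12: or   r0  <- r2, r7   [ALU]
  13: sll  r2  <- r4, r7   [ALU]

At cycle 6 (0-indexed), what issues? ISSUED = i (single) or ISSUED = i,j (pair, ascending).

ISSUED = 10,11

  cy0 -> i0 (add.ALU) RAW r0
  cy1 -> i1,i2 (or.ALU ld.MEM) dual
  cy2 -> i3,i4 (or.ALU mul.MUL) dual
  cy3 -> i5,i6 (mulh.MUL blt.BR) dual
  cy4 -> i7,i8 (add.ALU ld.MEM) dual
  cy5 -> i9 (st.MEM) no-port MEM/BR
  cy6 -> i10,i11 (beq.BR sll.ALU) dual
  cy7 -> i12,i13 (or.ALU sll.ALU) dual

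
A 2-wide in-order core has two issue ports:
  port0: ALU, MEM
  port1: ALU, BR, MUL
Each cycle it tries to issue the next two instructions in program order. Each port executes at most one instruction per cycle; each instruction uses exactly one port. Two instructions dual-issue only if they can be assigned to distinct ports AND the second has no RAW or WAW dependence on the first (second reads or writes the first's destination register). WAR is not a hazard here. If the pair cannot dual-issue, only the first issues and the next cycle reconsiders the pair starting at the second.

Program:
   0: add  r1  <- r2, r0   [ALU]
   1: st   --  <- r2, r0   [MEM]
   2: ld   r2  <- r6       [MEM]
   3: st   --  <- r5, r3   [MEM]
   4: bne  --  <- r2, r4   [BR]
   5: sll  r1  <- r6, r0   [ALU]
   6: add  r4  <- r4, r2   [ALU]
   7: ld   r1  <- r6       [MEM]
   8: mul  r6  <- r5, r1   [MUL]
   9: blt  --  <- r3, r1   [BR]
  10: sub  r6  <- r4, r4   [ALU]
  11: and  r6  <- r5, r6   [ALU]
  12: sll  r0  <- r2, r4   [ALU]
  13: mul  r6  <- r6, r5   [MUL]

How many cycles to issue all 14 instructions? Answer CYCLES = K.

0. add.ALU;st.MEM @i0,i1  | pair
1. ld.MEM @i2  | no-port MEM/MEM
2. st.MEM;bne.BR @i3,i4  | pair
3. sll.ALU;add.ALU @i5,i6  | pair
4. ld.MEM @i7  | RAW r1
5. mul.MUL @i8  | no-port MUL/BR
6. blt.BR;sub.ALU @i9,i10  | pair
7. and.ALU;sll.ALU @i11,i12  | pair
8. mul.MUL @i13  | tail

CYCLES = 9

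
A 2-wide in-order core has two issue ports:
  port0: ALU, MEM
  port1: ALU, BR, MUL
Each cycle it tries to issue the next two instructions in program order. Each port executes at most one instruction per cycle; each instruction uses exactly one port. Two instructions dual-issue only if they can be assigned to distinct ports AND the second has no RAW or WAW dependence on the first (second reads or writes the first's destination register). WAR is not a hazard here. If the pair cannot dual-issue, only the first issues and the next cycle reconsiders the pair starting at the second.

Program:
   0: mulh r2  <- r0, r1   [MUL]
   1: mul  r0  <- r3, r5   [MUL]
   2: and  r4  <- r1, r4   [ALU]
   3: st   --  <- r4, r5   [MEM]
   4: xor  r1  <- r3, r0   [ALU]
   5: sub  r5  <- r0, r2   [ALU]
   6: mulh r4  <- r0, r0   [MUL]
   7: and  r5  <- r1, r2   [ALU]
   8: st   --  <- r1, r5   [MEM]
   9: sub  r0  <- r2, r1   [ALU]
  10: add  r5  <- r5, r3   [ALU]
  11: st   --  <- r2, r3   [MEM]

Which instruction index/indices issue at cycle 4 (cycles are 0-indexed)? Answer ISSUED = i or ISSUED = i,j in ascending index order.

[0] i0  mulh  -- no-port MUL/MUL
[1] i1&i2  mul+and  -- dual
[2] i3&i4  st+xor  -- dual
[3] i5&i6  sub+mulh  -- dual
[4] i7  and  -- RAW r5
[5] i8&i9  st+sub  -- dual
[6] i10&i11  add+st  -- dual

ISSUED = 7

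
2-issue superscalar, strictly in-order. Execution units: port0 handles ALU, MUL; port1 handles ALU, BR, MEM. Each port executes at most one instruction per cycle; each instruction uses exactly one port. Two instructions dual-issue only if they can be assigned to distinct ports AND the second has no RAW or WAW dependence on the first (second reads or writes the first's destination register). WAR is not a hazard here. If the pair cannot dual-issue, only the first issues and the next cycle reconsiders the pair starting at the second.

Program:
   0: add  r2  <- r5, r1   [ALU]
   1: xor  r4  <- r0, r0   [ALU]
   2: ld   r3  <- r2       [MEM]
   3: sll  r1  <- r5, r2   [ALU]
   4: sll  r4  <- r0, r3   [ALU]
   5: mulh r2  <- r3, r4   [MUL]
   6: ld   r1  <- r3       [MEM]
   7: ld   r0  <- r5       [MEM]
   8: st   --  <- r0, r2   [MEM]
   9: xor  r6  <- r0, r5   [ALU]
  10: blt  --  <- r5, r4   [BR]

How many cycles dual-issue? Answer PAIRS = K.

PAIRS = 4

t=0 i0/i1:add xor ; dual
t=1 i2/i3:ld sll ; dual
t=2 i4:sll ; RAW r4
t=3 i5/i6:mulh ld ; dual
t=4 i7:ld ; no-port MEM/MEM
t=5 i8/i9:st xor ; dual
t=6 i10:blt ; tail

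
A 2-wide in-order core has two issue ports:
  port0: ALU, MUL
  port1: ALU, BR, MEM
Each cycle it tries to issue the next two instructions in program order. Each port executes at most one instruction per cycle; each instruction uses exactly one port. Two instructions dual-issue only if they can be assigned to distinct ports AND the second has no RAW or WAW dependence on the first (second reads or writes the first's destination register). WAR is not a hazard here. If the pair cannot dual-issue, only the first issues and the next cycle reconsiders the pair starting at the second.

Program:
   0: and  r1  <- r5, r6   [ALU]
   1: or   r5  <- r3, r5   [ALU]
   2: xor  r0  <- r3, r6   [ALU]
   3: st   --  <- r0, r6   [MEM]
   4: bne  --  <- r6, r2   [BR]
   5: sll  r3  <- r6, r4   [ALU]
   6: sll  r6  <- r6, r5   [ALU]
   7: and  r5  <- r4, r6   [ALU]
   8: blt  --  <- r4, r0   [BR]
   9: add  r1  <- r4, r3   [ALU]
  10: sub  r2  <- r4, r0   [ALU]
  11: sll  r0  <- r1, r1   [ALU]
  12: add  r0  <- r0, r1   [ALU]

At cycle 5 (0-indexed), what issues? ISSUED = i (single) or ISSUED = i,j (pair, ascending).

t=0 i0,i1:and.ALU;or.ALU ; dual
t=1 i2:xor.ALU ; RAW r0
t=2 i3:st.MEM ; no-port MEM/BR
t=3 i4,i5:bne.BR;sll.ALU ; dual
t=4 i6:sll.ALU ; RAW r6
t=5 i7,i8:and.ALU;blt.BR ; dual
t=6 i9,i10:add.ALU;sub.ALU ; dual
t=7 i11:sll.ALU ; RAW+WAW r0
t=8 i12:add.ALU ; tail

ISSUED = 7,8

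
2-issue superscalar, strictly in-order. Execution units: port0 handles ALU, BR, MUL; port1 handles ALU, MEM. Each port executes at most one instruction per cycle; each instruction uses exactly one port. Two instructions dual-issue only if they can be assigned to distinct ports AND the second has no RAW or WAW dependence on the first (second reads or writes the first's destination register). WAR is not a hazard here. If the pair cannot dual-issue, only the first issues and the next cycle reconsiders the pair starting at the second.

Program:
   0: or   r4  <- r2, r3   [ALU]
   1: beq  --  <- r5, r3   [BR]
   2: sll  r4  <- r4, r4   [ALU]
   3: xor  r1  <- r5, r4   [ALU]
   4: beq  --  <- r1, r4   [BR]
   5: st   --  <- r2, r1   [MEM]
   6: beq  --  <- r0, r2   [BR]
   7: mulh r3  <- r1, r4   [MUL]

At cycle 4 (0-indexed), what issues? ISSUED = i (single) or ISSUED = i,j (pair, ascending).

[0] i0&i1  or;beq  -- dual
[1] i2  sll  -- RAW r4
[2] i3  xor  -- RAW r1
[3] i4&i5  beq;st  -- dual
[4] i6  beq  -- no-port BR/MUL
[5] i7  mulh  -- tail

ISSUED = 6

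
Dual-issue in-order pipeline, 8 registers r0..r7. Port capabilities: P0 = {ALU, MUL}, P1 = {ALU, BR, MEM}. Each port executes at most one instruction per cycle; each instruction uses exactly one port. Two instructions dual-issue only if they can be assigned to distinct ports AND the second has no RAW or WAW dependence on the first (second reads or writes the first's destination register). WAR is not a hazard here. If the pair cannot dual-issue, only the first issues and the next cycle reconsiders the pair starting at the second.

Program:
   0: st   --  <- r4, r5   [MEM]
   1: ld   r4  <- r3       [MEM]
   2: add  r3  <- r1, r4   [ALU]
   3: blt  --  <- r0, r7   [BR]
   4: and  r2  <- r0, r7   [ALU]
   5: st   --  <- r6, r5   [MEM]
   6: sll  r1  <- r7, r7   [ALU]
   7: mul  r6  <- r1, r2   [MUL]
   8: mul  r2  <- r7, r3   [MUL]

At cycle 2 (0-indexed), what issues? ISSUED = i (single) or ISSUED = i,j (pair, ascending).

[0] i0  st.MEM  -- no-port MEM/MEM
[1] i1  ld.MEM  -- RAW r4
[2] i2,i3  add.ALU blt.BR  -- pair
[3] i4,i5  and.ALU st.MEM  -- pair
[4] i6  sll.ALU  -- RAW r1
[5] i7  mul.MUL  -- no-port MUL/MUL
[6] i8  mul.MUL  -- tail

ISSUED = 2,3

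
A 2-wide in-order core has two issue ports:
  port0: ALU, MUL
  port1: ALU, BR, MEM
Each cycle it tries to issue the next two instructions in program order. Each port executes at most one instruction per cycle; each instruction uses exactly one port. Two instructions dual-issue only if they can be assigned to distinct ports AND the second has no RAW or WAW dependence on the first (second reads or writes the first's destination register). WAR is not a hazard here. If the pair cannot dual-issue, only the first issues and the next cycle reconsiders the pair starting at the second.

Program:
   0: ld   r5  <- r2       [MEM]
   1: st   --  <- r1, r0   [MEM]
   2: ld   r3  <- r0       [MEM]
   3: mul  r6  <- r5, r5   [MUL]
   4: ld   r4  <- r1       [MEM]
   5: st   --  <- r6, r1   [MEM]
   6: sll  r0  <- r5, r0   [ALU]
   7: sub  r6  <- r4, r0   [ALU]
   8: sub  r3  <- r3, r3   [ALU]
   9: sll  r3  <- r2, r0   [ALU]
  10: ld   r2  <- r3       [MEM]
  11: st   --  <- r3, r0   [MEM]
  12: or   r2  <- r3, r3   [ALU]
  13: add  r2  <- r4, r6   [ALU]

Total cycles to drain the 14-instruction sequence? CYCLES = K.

  cy0 -> i0 (ld.MEM) no-port MEM/MEM
  cy1 -> i1 (st.MEM) no-port MEM/MEM
  cy2 -> i2&i3 (ld.MEM;mul.MUL) pair
  cy3 -> i4 (ld.MEM) no-port MEM/MEM
  cy4 -> i5&i6 (st.MEM;sll.ALU) pair
  cy5 -> i7&i8 (sub.ALU;sub.ALU) pair
  cy6 -> i9 (sll.ALU) RAW r3
  cy7 -> i10 (ld.MEM) no-port MEM/MEM
  cy8 -> i11&i12 (st.MEM;or.ALU) pair
  cy9 -> i13 (add.ALU) tail

CYCLES = 10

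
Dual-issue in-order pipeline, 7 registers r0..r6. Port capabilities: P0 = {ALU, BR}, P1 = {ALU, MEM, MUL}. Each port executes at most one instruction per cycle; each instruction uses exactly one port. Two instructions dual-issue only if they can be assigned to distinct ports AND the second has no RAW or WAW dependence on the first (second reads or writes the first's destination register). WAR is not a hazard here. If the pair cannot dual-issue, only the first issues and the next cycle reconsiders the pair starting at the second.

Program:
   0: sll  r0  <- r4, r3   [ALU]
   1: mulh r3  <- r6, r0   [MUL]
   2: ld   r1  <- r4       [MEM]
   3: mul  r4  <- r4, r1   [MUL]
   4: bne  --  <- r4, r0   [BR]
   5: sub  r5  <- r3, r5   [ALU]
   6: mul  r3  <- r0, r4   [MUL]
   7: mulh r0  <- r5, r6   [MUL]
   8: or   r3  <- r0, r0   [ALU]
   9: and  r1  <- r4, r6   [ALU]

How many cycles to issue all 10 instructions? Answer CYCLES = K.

  cy0 -> i0 (sll.ALU) RAW r0
  cy1 -> i1 (mulh.MUL) no-port MUL/MEM
  cy2 -> i2 (ld.MEM) no-port MEM/MUL
  cy3 -> i3 (mul.MUL) RAW r4
  cy4 -> i4/i5 (bne.BR sub.ALU) 2-wide
  cy5 -> i6 (mul.MUL) no-port MUL/MUL
  cy6 -> i7 (mulh.MUL) RAW r0
  cy7 -> i8/i9 (or.ALU and.ALU) 2-wide

CYCLES = 8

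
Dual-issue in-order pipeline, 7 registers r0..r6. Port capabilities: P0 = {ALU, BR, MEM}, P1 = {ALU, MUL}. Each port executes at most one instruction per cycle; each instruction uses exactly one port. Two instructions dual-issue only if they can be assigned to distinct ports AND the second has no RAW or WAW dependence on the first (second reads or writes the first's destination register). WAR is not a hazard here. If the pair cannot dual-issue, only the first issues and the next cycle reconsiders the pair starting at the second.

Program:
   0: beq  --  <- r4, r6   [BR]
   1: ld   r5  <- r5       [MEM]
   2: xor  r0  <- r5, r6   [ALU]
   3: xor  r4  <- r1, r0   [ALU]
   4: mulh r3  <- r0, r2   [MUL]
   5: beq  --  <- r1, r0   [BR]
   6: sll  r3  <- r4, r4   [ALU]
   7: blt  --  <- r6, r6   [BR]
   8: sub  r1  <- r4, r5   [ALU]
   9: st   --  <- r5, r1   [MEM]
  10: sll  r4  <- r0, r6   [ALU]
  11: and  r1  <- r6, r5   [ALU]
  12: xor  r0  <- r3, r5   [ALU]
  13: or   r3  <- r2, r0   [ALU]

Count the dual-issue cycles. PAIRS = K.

PAIRS = 5

c0: i0 beq.BR  no-port BR/MEM
c1: i1 ld.MEM  RAW r5
c2: i2 xor.ALU  RAW r0
c3: i3/i4 xor.ALU/mulh.MUL  pair
c4: i5/i6 beq.BR/sll.ALU  pair
c5: i7/i8 blt.BR/sub.ALU  pair
c6: i9/i10 st.MEM/sll.ALU  pair
c7: i11/i12 and.ALU/xor.ALU  pair
c8: i13 or.ALU  tail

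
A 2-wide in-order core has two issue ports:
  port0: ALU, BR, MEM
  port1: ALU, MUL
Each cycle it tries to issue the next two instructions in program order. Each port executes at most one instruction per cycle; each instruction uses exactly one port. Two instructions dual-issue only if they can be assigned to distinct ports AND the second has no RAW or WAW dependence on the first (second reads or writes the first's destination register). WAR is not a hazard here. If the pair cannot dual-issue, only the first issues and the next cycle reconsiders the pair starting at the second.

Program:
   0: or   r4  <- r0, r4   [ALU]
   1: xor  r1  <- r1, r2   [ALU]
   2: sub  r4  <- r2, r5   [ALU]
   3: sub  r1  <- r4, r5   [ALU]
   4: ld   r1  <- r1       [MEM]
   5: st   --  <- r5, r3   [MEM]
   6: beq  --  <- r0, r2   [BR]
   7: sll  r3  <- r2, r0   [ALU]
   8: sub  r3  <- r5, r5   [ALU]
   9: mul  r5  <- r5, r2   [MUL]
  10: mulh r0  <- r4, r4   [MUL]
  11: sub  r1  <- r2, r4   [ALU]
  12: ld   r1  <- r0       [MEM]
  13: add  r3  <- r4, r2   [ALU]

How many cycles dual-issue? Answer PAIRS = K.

PAIRS = 5

  cy0 -> i0&i1 (or.ALU/xor.ALU) dual
  cy1 -> i2 (sub.ALU) RAW r4
  cy2 -> i3 (sub.ALU) RAW+WAW r1
  cy3 -> i4 (ld.MEM) no-port MEM/MEM
  cy4 -> i5 (st.MEM) no-port MEM/BR
  cy5 -> i6&i7 (beq.BR/sll.ALU) dual
  cy6 -> i8&i9 (sub.ALU/mul.MUL) dual
  cy7 -> i10&i11 (mulh.MUL/sub.ALU) dual
  cy8 -> i12&i13 (ld.MEM/add.ALU) dual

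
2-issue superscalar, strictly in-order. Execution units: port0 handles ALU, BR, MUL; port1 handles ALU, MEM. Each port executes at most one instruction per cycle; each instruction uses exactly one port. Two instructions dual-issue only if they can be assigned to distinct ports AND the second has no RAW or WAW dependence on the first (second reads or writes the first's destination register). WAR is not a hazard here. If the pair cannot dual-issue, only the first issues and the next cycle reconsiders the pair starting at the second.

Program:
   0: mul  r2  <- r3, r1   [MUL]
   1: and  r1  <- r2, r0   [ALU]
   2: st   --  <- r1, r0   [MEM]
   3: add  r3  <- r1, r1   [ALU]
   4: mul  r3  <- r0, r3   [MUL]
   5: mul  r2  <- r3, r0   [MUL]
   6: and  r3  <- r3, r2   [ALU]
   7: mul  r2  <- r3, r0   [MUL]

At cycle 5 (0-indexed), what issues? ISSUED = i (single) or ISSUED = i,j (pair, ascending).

ISSUED = 6

#0 head=0: mul i0 RAW r2
#1 head=1: and i1 RAW r1
#2 head=2: st/add i2,i3 dual
#3 head=4: mul i4 no-port MUL/MUL
#4 head=5: mul i5 RAW r2
#5 head=6: and i6 RAW r3
#6 head=7: mul i7 tail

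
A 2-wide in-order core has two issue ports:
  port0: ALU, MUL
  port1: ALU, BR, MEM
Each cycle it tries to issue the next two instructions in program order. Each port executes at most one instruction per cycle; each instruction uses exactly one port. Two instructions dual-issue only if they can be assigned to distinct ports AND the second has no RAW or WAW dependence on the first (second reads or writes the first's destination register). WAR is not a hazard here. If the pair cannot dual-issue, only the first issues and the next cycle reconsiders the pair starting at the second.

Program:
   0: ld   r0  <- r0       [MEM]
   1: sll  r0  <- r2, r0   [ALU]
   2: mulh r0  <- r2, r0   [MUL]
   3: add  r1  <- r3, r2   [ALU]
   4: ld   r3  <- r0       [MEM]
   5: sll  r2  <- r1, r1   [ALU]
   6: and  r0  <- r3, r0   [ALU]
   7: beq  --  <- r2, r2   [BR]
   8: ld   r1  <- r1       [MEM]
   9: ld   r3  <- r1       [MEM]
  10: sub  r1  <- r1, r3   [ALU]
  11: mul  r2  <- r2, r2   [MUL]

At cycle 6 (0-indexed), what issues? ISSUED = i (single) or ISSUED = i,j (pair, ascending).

  cy0 -> i0 (ld) RAW+WAW r0
  cy1 -> i1 (sll) RAW+WAW r0
  cy2 -> i2/i3 (mulh/add) dual
  cy3 -> i4/i5 (ld/sll) dual
  cy4 -> i6/i7 (and/beq) dual
  cy5 -> i8 (ld) no-port MEM/MEM
  cy6 -> i9 (ld) RAW r3
  cy7 -> i10/i11 (sub/mul) dual

ISSUED = 9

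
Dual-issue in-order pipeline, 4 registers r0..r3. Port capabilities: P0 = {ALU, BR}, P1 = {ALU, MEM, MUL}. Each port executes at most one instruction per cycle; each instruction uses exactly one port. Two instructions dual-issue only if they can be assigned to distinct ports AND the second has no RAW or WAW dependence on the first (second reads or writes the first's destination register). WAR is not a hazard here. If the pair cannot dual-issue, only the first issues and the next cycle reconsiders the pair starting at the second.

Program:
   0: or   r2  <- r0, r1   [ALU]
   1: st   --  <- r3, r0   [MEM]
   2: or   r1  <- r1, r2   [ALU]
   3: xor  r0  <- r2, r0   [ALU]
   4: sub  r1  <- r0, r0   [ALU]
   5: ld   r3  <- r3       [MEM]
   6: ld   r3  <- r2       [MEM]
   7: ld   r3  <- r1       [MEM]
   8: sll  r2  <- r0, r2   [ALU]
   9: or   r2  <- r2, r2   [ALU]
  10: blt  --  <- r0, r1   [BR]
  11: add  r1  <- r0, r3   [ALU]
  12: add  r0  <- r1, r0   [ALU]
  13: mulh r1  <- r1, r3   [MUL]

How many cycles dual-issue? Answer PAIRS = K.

PAIRS = 6

t=0 i0+i1:or.ALU+st.MEM ; dual
t=1 i2+i3:or.ALU+xor.ALU ; dual
t=2 i4+i5:sub.ALU+ld.MEM ; dual
t=3 i6:ld.MEM ; no-port MEM/MEM
t=4 i7+i8:ld.MEM+sll.ALU ; dual
t=5 i9+i10:or.ALU+blt.BR ; dual
t=6 i11:add.ALU ; RAW r1
t=7 i12+i13:add.ALU+mulh.MUL ; dual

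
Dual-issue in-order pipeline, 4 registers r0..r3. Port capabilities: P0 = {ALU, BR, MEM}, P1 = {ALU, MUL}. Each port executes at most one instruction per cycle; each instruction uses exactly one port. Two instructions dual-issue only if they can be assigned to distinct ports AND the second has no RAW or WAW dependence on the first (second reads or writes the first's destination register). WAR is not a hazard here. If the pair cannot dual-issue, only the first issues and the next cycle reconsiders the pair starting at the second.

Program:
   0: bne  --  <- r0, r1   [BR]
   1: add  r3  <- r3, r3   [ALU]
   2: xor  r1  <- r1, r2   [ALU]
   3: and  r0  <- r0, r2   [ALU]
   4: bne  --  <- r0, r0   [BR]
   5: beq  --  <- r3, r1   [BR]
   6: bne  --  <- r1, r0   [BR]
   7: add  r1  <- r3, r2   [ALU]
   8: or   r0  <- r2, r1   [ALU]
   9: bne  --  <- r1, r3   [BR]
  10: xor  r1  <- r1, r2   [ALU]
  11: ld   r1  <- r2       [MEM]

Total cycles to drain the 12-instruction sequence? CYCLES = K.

CYCLES = 8

#0 head=0: bne.BR/add.ALU i0/i1 dual
#1 head=2: xor.ALU/and.ALU i2/i3 dual
#2 head=4: bne.BR i4 no-port BR/BR
#3 head=5: beq.BR i5 no-port BR/BR
#4 head=6: bne.BR/add.ALU i6/i7 dual
#5 head=8: or.ALU/bne.BR i8/i9 dual
#6 head=10: xor.ALU i10 WAW r1
#7 head=11: ld.MEM i11 tail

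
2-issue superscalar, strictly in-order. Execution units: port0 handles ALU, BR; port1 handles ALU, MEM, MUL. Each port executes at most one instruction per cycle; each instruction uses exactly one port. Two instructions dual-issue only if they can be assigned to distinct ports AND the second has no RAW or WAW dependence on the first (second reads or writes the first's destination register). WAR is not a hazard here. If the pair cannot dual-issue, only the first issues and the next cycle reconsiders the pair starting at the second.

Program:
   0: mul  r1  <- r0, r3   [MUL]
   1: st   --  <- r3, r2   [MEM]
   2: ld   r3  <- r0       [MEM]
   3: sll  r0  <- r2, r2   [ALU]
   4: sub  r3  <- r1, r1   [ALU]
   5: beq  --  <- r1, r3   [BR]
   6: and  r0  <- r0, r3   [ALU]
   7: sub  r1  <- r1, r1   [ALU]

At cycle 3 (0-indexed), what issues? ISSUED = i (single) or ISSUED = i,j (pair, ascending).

ISSUED = 4

  cy0 -> i0 (mul.MUL) no-port MUL/MEM
  cy1 -> i1 (st.MEM) no-port MEM/MEM
  cy2 -> i2,i3 (ld.MEM sll.ALU) 2-wide
  cy3 -> i4 (sub.ALU) RAW r3
  cy4 -> i5,i6 (beq.BR and.ALU) 2-wide
  cy5 -> i7 (sub.ALU) tail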